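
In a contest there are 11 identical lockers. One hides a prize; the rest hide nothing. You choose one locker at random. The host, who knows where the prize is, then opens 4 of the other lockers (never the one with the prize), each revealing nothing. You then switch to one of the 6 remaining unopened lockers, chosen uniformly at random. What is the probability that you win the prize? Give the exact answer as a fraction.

5/33

Your original locker holds the prize with probability 1/11, so the other 10 collectively hold it with probability 10/11.
The host can always find 4 empty lockers to open, so the reveals don't change that 10/11; it is now spread over the 6 remaining unopened lockers.
P(win by switching) = (10/11) · (1/6) = 5/33.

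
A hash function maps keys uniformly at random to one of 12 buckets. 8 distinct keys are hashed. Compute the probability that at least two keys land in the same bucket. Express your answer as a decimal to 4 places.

It's easier to compute the probability that all 8 are distinct.
P(all distinct) = 12/12 · 11/12 · ··· · 5/12 ≈ 0.0464.
So the probability of at least one match is 1 − 0.0464 = 0.9536.

0.9536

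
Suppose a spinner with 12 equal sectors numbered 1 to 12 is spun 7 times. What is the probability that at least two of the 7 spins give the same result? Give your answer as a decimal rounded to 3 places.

0.889

P(all 7 different) = 12/12 · 11/12 · ··· · 6/12 ≈ 0.111.
P(at least two equal) = 1 − 0.111 = 0.889.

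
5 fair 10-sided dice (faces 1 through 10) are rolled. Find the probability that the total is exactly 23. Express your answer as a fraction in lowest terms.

121/2500

There are 10^5 = 100000 equally likely outcomes.
The number of ordered 5-tuples from {1,…,10} summing to 23 is 4840.
P(sum = 23) = 4840/100000 = 121/2500.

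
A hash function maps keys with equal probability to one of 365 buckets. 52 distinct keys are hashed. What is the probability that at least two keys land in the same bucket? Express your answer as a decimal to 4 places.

It's easier to compute the probability that all 52 are distinct.
P(all distinct) = 365/365 · 364/365 · ··· · 314/365 ≈ 0.0220.
So the probability of at least one match is 1 − 0.0220 = 0.9780.

0.9780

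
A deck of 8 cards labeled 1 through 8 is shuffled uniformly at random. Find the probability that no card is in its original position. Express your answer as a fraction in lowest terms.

2119/5760

This is the derangement probability: permutations of 8 with no fixed point.
D(8) = 8! · (1 − 1/1! + 1/2! − ··· + (−1)^8/8!) = 14833.
P = 14833/40320 = 2119/5760.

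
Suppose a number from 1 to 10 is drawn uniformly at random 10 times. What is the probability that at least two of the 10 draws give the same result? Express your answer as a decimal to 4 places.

0.9996

P(all 10 different) = 10/10 · 9/10 · ··· · 1/10 ≈ 0.0004.
P(at least two equal) = 1 − 0.0004 = 0.9996.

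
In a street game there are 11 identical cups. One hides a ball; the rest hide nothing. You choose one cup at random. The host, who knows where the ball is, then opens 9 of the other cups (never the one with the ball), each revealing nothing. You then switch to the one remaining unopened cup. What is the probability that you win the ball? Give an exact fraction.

Your original cup holds the ball with probability 1/11, so the other 10 collectively hold it with probability 10/11.
The host can always find 9 empty cups to open, so the reveals don't change that 10/11; it is now spread over the 1 remaining unopened cup.
P(win by switching) = (10/11) · (1/1) = 10/11.

10/11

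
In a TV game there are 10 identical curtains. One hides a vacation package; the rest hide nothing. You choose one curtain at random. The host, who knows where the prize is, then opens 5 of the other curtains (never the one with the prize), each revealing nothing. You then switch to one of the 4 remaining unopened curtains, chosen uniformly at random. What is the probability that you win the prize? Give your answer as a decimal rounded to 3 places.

0.225

Your original curtain holds the prize with probability 1/10, so the other 9 collectively hold it with probability 9/10.
The host can always find 5 empty curtains to open, so the reveals don't change that 9/10; it is now spread over the 4 remaining unopened curtains.
P(win by switching) = (9/10) · (1/4) = 9/40 ≈ 0.225.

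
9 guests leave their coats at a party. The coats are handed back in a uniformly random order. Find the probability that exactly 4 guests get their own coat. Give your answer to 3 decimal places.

Choose which 4 of the 9 are fixed: C(9,4) = 126 ways.
The remaining 5 must have no fixed point: D(5) = 44.
P = 126·44/362880 = 11/720 ≈ 0.015.

0.015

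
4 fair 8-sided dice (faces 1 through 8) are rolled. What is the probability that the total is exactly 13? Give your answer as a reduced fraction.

There are 8^4 = 4096 equally likely outcomes.
The number of ordered 4-tuples from {1,…,8} summing to 13 is 204.
P(sum = 13) = 204/4096 = 51/1024.

51/1024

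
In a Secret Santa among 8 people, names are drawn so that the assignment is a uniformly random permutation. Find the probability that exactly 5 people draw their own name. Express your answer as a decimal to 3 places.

0.003

Choose which 5 of the 8 are fixed: C(8,5) = 56 ways.
The remaining 3 must have no fixed point: D(3) = 2.
P = 56·2/40320 = 1/360 ≈ 0.003.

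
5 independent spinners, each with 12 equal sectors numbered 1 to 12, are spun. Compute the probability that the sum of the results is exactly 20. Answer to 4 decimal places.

There are 12^5 = 248832 equally likely outcomes.
The number of ordered 5-tuples from {1,…,12} summing to 20 is 3701.
P(sum = 20) = 3701/248832 ≈ 0.0149.

0.0149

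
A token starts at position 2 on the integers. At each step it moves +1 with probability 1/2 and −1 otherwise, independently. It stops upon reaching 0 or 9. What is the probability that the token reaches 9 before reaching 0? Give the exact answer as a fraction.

2/9

With a fair step, P(i) = ½P(i−1) + ½P(i+1) with P(0)=0, P(9)=1 has the linear solution P(i) = i/9.
P(2) = 2/9.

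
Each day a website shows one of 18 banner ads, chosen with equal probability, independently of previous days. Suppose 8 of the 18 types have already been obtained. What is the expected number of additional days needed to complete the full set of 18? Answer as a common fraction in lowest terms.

Starting from 8 distinct types, each trial gives a new one with probability (18−i)/18 when i types are held, so the wait for the next new type is 18/(18−i).
E = 18/10 + 18/9 + 18/8 + 18/7 + 18/6 + 18/5 + 18/4 + 18/3 + 18/2 + 18/1 = 7381/140.

7381/140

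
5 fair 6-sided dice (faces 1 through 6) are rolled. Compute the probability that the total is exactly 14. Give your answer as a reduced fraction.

5/72

There are 6^5 = 7776 equally likely outcomes.
The number of ordered 5-tuples from {1,…,6} summing to 14 is 540.
P(sum = 14) = 540/7776 = 5/72.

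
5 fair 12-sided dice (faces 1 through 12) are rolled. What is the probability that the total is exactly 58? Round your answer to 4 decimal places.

0.0001

There are 12^5 = 248832 equally likely outcomes.
The number of ordered 5-tuples from {1,…,12} summing to 58 is 15.
P(sum = 58) = 15/248832 = 5/82944 ≈ 0.0001.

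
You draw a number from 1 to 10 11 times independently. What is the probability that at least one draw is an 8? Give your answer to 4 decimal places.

0.6862

P(no draw is an 8) = (9/10)^11 ≈ 0.3138.
P(at least one) = 1 − 0.3138 = 0.6862.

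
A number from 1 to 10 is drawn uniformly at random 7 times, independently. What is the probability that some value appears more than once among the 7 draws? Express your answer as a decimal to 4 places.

P(all 7 different) = 10/10 · 9/10 · ··· · 4/10 ≈ 0.0605.
P(at least two equal) = 1 − 0.0605 = 0.9395.

0.9395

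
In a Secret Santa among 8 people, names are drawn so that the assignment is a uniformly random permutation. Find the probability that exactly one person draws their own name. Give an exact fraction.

103/280

Choose which one is fixed: C(8,1) = 8 ways.
The remaining 7 must have no fixed point: D(7) = 1854.
P = 8·1854/40320 = 103/280.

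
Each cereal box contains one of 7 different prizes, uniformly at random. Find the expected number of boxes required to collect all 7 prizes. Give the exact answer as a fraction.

After i distinct types are collected, each trial gives a new one with probability (7−i)/7, so the expected wait for the next new type is 7/(7−i).
E = 7/7 + 7/6 + 7/5 + 7/4 + 7/3 + 7/2 + 7/1 = 363/20.

363/20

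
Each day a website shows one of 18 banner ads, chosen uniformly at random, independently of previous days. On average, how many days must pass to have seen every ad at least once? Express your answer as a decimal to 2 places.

After i distinct types are collected, each trial gives a new one with probability (18−i)/18, so the expected wait for the next new type is 18/(18−i).
E = 18/18 + 18/17 + 18/16 + 18/15 + 18/14 + 18/13 + 18/12 + 18/11 + 18/10 + 18/9 + 18/8 + 18/7 + 18/6 + 18/5 + 18/4 + 18/3 + 18/2 + 18/1 = 42822903/680680 ≈ 62.91.

62.91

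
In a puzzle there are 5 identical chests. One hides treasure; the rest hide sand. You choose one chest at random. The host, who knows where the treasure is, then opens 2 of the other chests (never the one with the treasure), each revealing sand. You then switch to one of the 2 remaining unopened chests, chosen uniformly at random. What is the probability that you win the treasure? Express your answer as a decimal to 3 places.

0.400

Your original chest holds the treasure with probability 1/5, so the other 4 collectively hold it with probability 4/5.
The host can always find 2 empty chests to open, so the reveals don't change that 4/5; it is now spread over the 2 remaining unopened chests.
P(win by switching) = (4/5) · (1/2) = 2/5 ≈ 0.400.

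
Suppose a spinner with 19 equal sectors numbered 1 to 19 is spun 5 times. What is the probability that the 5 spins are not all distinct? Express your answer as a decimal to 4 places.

P(all 5 different) = 19/19 · 18/19 · ··· · 15/19 ≈ 0.5635.
P(at least two equal) = 1 − 0.5635 = 0.4365.

0.4365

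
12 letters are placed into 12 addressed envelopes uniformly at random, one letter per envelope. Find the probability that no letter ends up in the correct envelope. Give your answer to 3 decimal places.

This is the derangement probability: permutations of 12 with no fixed point.
D(12) = 12! · (1 − 1/1! + 1/2! − ··· + (−1)^12/12!) = 176214841.
P = 176214841/479001600 = 16019531/43545600 ≈ 0.368.

0.368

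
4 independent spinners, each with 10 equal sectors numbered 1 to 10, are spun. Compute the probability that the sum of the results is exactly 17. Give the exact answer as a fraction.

6/125

There are 10^4 = 10000 equally likely outcomes.
The number of ordered 4-tuples from {1,…,10} summing to 17 is 480.
P(sum = 17) = 480/10000 = 6/125.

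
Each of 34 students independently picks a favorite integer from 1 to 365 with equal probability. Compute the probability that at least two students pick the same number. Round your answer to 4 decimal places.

0.7953

It's easier to compute the probability that all 34 are distinct.
P(all distinct) = 365/365 · 364/365 · ··· · 332/365 ≈ 0.2047.
So the probability of at least one match is 1 − 0.2047 = 0.7953.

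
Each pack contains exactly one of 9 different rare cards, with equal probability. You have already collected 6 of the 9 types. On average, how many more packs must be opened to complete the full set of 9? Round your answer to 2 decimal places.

Starting from 6 distinct types, each trial gives a new one with probability (9−i)/9 when i types are held, so the wait for the next new type is 9/(9−i).
E = 9/3 + 9/2 + 9/1 = 33/2 ≈ 16.50.

16.50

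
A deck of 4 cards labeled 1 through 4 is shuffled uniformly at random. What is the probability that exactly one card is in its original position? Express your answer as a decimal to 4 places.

Choose which one is fixed: C(4,1) = 4 ways.
The remaining 3 must have no fixed point: D(3) = 2.
P = 4·2/24 = 1/3 ≈ 0.3333.

0.3333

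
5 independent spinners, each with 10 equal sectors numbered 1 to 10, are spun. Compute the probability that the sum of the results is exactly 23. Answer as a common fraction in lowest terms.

There are 10^5 = 100000 equally likely outcomes.
The number of ordered 5-tuples from {1,…,10} summing to 23 is 4840.
P(sum = 23) = 4840/100000 = 121/2500.

121/2500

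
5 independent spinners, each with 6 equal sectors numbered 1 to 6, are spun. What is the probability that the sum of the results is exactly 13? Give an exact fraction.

35/648

There are 6^5 = 7776 equally likely outcomes.
The number of ordered 5-tuples from {1,…,6} summing to 13 is 420.
P(sum = 13) = 420/7776 = 35/648.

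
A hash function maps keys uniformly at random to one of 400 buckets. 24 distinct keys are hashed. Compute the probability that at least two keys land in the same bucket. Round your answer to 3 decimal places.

0.505

It's easier to compute the probability that all 24 are distinct.
P(all distinct) = 400/400 · 399/400 · ··· · 377/400 ≈ 0.495.
So the probability of at least one match is 1 − 0.495 = 0.505.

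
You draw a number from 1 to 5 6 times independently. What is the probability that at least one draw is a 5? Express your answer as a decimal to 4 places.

P(no draw is a 5) = (4/5)^6 ≈ 0.2621.
P(at least one) = 1 − 0.2621 = 0.7379.

0.7379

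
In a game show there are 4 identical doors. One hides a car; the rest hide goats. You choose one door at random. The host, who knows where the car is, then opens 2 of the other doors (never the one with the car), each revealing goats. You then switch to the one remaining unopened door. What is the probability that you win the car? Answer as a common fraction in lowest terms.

3/4

Your original door holds the car with probability 1/4, so the other 3 collectively hold it with probability 3/4.
The host can always find 2 empty doors to open, so the reveals don't change that 3/4; it is now spread over the 1 remaining unopened door.
P(win by switching) = (3/4) · (1/1) = 3/4.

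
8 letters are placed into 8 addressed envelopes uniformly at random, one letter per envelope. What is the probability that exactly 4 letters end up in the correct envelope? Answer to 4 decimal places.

0.0156

Choose which 4 of the 8 are fixed: C(8,4) = 70 ways.
The remaining 4 must have no fixed point: D(4) = 9.
P = 70·9/40320 = 1/64 ≈ 0.0156.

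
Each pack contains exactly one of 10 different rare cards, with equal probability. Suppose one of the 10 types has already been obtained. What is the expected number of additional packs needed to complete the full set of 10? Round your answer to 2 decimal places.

Starting from 1 distinct type, each trial gives a new one with probability (10−i)/10 when i types are held, so the wait for the next new type is 10/(10−i).
E = 10/9 + 10/8 + 10/7 + 10/6 + 10/5 + 10/4 + 10/3 + 10/2 + 10/1 = 7129/252 ≈ 28.29.

28.29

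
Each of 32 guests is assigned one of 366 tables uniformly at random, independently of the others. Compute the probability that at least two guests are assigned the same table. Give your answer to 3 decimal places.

0.752

It's easier to compute the probability that all 32 are distinct.
P(all distinct) = 366/366 · 365/366 · ··· · 335/366 ≈ 0.248.
So the probability of at least one match is 1 − 0.248 = 0.752.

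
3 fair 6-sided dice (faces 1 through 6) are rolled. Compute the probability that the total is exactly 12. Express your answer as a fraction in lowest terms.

25/216

There are 6^3 = 216 equally likely outcomes.
The number of ordered 3-tuples from {1,…,6} summing to 12 is 25.
P(sum = 12) = 25/216.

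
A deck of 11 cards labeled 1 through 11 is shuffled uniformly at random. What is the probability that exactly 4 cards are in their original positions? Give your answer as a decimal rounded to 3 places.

Choose which 4 of the 11 are fixed: C(11,4) = 330 ways.
The remaining 7 must have no fixed point: D(7) = 1854.
P = 330·1854/39916800 = 103/6720 ≈ 0.015.

0.015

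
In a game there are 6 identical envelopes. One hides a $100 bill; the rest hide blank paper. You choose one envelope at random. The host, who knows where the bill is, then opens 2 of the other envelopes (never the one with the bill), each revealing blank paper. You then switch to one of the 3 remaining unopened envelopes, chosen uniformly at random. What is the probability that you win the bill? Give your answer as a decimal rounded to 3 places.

Your original envelope holds the bill with probability 1/6, so the other 5 collectively hold it with probability 5/6.
The host can always find 2 empty envelopes to open, so the reveals don't change that 5/6; it is now spread over the 3 remaining unopened envelopes.
P(win by switching) = (5/6) · (1/3) = 5/18 ≈ 0.278.

0.278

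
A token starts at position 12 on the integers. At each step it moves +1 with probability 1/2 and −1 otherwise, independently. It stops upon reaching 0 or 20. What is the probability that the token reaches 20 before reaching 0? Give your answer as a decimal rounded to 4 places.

With a fair step, P(i) = ½P(i−1) + ½P(i+1) with P(0)=0, P(20)=1 has the linear solution P(i) = i/20.
P(12) = 12/20 = 3/5 ≈ 0.6000.

0.6000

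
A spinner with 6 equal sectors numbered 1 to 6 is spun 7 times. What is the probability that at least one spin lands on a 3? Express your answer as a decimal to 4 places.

P(no spin lands on a 3) = (5/6)^7 ≈ 0.2791.
P(at least one) = 1 − 0.2791 = 0.7209.

0.7209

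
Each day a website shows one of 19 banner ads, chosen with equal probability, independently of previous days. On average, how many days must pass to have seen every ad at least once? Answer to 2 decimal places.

67.41

After i distinct types are collected, each trial gives a new one with probability (19−i)/19, so the expected wait for the next new type is 19/(19−i).
E = 19/19 + 19/18 + 19/17 + 19/16 + 19/15 + 19/14 + 19/13 + 19/12 + 19/11 + 19/10 + 19/9 + 19/8 + 19/7 + 19/6 + 19/5 + 19/4 + 19/3 + 19/2 + 19/1 = 275295799/4084080 ≈ 67.41.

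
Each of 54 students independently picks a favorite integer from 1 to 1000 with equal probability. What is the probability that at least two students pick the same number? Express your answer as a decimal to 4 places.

0.7671

It's easier to compute the probability that all 54 are distinct.
P(all distinct) = 1000/1000 · 999/1000 · ··· · 947/1000 ≈ 0.2329.
So the probability of at least one match is 1 − 0.2329 = 0.7671.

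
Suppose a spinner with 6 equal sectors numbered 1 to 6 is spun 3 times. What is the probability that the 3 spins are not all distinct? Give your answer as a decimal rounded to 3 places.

0.444

P(all 3 different) = 6/6 · 5/6 · ··· · 4/6 ≈ 0.556.
P(at least two equal) = 1 − 0.556 = 0.444.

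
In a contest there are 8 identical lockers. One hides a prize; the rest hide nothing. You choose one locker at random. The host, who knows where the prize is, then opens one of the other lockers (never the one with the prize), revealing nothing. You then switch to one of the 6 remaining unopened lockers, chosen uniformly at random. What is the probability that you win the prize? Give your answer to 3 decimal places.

Your original locker holds the prize with probability 1/8, so the other 7 collectively hold it with probability 7/8.
The host can always find an empty locker to open, so this doesn't change that 7/8; it is now spread over the 6 remaining unopened lockers.
P(win by switching) = (7/8) · (1/6) = 7/48 ≈ 0.146.

0.146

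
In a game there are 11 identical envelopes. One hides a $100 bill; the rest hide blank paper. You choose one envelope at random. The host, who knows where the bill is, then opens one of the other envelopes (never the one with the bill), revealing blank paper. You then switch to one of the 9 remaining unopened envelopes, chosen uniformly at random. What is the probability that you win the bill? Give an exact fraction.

Your original envelope holds the bill with probability 1/11, so the other 10 collectively hold it with probability 10/11.
The host can always find an empty envelope to open, so this doesn't change that 10/11; it is now spread over the 9 remaining unopened envelopes.
P(win by switching) = (10/11) · (1/9) = 10/99.

10/99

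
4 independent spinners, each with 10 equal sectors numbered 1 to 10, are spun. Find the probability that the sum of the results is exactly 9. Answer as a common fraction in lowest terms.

There are 10^4 = 10000 equally likely outcomes.
The number of ordered 4-tuples from {1,…,10} summing to 9 is 56.
P(sum = 9) = 56/10000 = 7/1250.

7/1250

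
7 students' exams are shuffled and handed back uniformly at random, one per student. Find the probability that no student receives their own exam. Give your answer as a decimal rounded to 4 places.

This is the derangement probability: permutations of 7 with no fixed point.
D(7) = 7! · (1 − 1/1! + 1/2! − ··· + (−1)^7/7!) = 1854.
P = 1854/5040 = 103/280 ≈ 0.3679.

0.3679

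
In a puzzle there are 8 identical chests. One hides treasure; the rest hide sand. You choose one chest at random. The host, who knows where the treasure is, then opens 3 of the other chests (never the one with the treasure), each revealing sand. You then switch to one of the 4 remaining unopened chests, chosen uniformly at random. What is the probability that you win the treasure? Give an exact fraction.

Your original chest holds the treasure with probability 1/8, so the other 7 collectively hold it with probability 7/8.
The host can always find 3 empty chests to open, so the reveals don't change that 7/8; it is now spread over the 4 remaining unopened chests.
P(win by switching) = (7/8) · (1/4) = 7/32.

7/32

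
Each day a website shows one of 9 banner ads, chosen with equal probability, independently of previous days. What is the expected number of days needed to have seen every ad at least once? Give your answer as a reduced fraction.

After i distinct types are collected, each trial gives a new one with probability (9−i)/9, so the expected wait for the next new type is 9/(9−i).
E = 9/9 + 9/8 + 9/7 + 9/6 + 9/5 + 9/4 + 9/3 + 9/2 + 9/1 = 7129/280.

7129/280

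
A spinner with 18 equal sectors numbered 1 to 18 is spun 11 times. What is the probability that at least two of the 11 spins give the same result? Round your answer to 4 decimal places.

0.9802

P(all 11 different) = 18/18 · 17/18 · ··· · 8/18 ≈ 0.0198.
P(at least two equal) = 1 − 0.0198 = 0.9802.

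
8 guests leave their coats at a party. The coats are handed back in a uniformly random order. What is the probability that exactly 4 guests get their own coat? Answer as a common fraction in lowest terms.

Choose which 4 of the 8 are fixed: C(8,4) = 70 ways.
The remaining 4 must have no fixed point: D(4) = 9.
P = 70·9/40320 = 1/64.

1/64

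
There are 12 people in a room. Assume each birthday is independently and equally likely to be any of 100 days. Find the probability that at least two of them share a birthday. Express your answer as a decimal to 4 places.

It's easier to compute the probability that all 12 are distinct.
P(all distinct) = 100/100 · 99/100 · ··· · 89/100 ≈ 0.5032.
So the probability of at least one match is 1 − 0.5032 = 0.4968.

0.4968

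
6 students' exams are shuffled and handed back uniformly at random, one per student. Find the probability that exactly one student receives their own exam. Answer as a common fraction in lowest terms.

Choose which one is fixed: C(6,1) = 6 ways.
The remaining 5 must have no fixed point: D(5) = 44.
P = 6·44/720 = 11/30.

11/30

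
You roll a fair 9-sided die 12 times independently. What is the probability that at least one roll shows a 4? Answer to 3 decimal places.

P(no roll shows a 4) = (8/9)^12 ≈ 0.243.
P(at least one) = 1 − 0.243 = 0.757.

0.757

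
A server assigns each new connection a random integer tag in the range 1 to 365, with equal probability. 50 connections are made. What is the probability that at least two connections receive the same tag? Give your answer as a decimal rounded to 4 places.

0.9704

It's easier to compute the probability that all 50 are distinct.
P(all distinct) = 365/365 · 364/365 · ··· · 316/365 ≈ 0.0296.
So the probability of at least one match is 1 − 0.0296 = 0.9704.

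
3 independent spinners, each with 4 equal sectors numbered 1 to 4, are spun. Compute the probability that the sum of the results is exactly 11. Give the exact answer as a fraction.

3/64

There are 4^3 = 64 equally likely outcomes.
The number of ordered 3-tuples from {1,…,4} summing to 11 is 3.
P(sum = 11) = 3/64.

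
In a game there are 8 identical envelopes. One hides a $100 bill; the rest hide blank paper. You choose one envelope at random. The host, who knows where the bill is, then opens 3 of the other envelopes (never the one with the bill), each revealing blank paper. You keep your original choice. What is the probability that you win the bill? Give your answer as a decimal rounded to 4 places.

0.1250

The host can always open 3 empty envelopes regardless of your choice, so the reveals give no information about your original envelope.
P(win by staying) = 1/8 ≈ 0.1250.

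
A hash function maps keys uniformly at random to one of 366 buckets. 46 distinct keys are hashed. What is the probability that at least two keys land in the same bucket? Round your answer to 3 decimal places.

0.948

It's easier to compute the probability that all 46 are distinct.
P(all distinct) = 366/366 · 365/366 · ··· · 321/366 ≈ 0.052.
So the probability of at least one match is 1 − 0.052 = 0.948.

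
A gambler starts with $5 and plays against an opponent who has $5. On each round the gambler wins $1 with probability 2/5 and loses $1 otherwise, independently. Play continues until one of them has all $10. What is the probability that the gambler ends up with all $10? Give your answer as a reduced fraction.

32/275

Let r = q/p = (3/5)/(2/5) = 3/2. The recurrence P(i) = p·P(i+1) + q·P(i−1) with P(0)=0, P(10)=1 gives P(i) = (1 − r^i)/(1 − r^10).
P(5) = (1 − (3/2)^5) / (1 − (3/2)^10) = 32/275.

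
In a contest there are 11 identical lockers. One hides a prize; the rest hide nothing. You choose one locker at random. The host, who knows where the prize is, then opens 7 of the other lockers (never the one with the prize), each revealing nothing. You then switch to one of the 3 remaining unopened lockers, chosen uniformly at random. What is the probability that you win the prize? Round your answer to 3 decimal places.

0.303

Your original locker holds the prize with probability 1/11, so the other 10 collectively hold it with probability 10/11.
The host can always find 7 empty lockers to open, so the reveals don't change that 10/11; it is now spread over the 3 remaining unopened lockers.
P(win by switching) = (10/11) · (1/3) = 10/33 ≈ 0.303.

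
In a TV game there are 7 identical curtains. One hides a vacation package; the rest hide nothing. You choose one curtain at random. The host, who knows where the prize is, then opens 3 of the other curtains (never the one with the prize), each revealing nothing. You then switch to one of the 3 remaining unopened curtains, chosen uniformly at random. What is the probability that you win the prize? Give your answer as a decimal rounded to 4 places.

0.2857

Your original curtain holds the prize with probability 1/7, so the other 6 collectively hold it with probability 6/7.
The host can always find 3 empty curtains to open, so the reveals don't change that 6/7; it is now spread over the 3 remaining unopened curtains.
P(win by switching) = (6/7) · (1/3) = 2/7 ≈ 0.2857.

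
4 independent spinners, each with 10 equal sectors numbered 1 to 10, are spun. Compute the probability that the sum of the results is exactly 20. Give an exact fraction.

There are 10^4 = 10000 equally likely outcomes.
The number of ordered 4-tuples from {1,…,10} summing to 20 is 633.
P(sum = 20) = 633/10000.

633/10000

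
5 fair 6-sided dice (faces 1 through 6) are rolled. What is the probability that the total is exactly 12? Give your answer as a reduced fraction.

There are 6^5 = 7776 equally likely outcomes.
The number of ordered 5-tuples from {1,…,6} summing to 12 is 305.
P(sum = 12) = 305/7776.

305/7776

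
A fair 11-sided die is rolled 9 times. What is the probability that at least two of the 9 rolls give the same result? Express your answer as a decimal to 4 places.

0.9915

P(all 9 different) = 11/11 · 10/11 · ··· · 3/11 ≈ 0.0085.
P(at least two equal) = 1 − 0.0085 = 0.9915.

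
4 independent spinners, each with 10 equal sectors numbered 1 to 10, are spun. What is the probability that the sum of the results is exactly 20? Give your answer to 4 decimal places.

0.0633

There are 10^4 = 10000 equally likely outcomes.
The number of ordered 4-tuples from {1,…,10} summing to 20 is 633.
P(sum = 20) = 633/10000 ≈ 0.0633.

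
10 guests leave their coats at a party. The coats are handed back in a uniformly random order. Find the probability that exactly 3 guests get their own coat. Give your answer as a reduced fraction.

Choose which 3 of the 10 are fixed: C(10,3) = 120 ways.
The remaining 7 must have no fixed point: D(7) = 1854.
P = 120·1854/3628800 = 103/1680.

103/1680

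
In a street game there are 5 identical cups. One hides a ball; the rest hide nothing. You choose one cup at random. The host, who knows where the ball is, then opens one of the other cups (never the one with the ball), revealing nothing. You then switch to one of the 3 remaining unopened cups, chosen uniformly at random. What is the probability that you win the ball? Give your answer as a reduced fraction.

4/15

Your original cup holds the ball with probability 1/5, so the other 4 collectively hold it with probability 4/5.
The host can always find an empty cup to open, so this doesn't change that 4/5; it is now spread over the 3 remaining unopened cups.
P(win by switching) = (4/5) · (1/3) = 4/15.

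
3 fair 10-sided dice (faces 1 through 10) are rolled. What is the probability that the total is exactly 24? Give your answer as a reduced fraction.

7/250

There are 10^3 = 1000 equally likely outcomes.
The number of ordered 3-tuples from {1,…,10} summing to 24 is 28.
P(sum = 24) = 28/1000 = 7/250.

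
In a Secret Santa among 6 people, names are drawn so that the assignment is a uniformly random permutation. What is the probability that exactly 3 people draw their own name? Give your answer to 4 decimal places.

0.0556

Choose which 3 of the 6 are fixed: C(6,3) = 20 ways.
The remaining 3 must have no fixed point: D(3) = 2.
P = 20·2/720 = 1/18 ≈ 0.0556.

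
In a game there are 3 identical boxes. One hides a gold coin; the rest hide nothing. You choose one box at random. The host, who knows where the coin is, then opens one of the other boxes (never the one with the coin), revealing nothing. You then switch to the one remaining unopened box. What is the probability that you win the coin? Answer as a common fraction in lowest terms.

Your original box holds the coin with probability 1/3, so the other 2 collectively hold it with probability 2/3.
The host can always find an empty box to open, so this doesn't change that 2/3; it is now spread over the 1 remaining unopened box.
P(win by switching) = (2/3) · (1/1) = 2/3.

2/3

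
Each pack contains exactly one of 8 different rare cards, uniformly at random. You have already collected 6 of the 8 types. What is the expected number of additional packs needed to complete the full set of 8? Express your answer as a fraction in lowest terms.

Starting from 6 distinct types, each trial gives a new one with probability (8−i)/8 when i types are held, so the wait for the next new type is 8/(8−i).
E = 8/2 + 8/1 = 12.

12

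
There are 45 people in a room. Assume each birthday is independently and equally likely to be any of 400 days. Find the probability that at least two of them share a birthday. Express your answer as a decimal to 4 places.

0.9236

It's easier to compute the probability that all 45 are distinct.
P(all distinct) = 400/400 · 399/400 · ··· · 356/400 ≈ 0.0764.
So the probability of at least one match is 1 − 0.0764 = 0.9236.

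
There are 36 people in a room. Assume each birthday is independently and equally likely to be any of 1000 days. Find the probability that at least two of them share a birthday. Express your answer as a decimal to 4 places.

0.4714

It's easier to compute the probability that all 36 are distinct.
P(all distinct) = 1000/1000 · 999/1000 · ··· · 965/1000 ≈ 0.5286.
So the probability of at least one match is 1 − 0.5286 = 0.4714.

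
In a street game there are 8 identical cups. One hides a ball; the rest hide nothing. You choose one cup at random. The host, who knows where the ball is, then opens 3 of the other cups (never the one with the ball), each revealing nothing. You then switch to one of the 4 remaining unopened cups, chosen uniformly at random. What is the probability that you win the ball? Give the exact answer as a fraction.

Your original cup holds the ball with probability 1/8, so the other 7 collectively hold it with probability 7/8.
The host can always find 3 empty cups to open, so the reveals don't change that 7/8; it is now spread over the 4 remaining unopened cups.
P(win by switching) = (7/8) · (1/4) = 7/32.

7/32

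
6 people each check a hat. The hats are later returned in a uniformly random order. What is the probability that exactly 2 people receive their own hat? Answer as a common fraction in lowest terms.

Choose which 2 of the 6 are fixed: C(6,2) = 15 ways.
The remaining 4 must have no fixed point: D(4) = 9.
P = 15·9/720 = 3/16.

3/16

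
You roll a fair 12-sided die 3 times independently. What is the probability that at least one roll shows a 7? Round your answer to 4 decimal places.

P(no roll shows a 7) = (11/12)^3 ≈ 0.7703.
P(at least one) = 1 − 0.7703 = 0.2297.

0.2297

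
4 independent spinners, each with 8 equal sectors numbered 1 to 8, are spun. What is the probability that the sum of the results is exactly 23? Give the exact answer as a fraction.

51/1024

There are 8^4 = 4096 equally likely outcomes.
The number of ordered 4-tuples from {1,…,8} summing to 23 is 204.
P(sum = 23) = 204/4096 = 51/1024.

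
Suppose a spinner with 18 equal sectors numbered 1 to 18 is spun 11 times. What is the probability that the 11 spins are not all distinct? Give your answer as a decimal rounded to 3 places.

P(all 11 different) = 18/18 · 17/18 · ··· · 8/18 ≈ 0.020.
P(at least two equal) = 1 − 0.020 = 0.980.

0.980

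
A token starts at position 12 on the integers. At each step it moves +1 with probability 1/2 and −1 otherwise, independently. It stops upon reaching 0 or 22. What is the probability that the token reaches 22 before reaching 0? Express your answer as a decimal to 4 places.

With a fair step, P(i) = ½P(i−1) + ½P(i+1) with P(0)=0, P(22)=1 has the linear solution P(i) = i/22.
P(12) = 12/22 = 6/11 ≈ 0.5455.

0.5455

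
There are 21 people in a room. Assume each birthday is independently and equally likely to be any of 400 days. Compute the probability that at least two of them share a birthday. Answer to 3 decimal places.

0.414

It's easier to compute the probability that all 21 are distinct.
P(all distinct) = 400/400 · 399/400 · ··· · 380/400 ≈ 0.586.
So the probability of at least one match is 1 − 0.586 = 0.414.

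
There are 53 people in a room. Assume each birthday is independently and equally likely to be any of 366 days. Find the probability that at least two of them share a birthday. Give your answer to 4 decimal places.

It's easier to compute the probability that all 53 are distinct.
P(all distinct) = 366/366 · 365/366 · ··· · 314/366 ≈ 0.0191.
So the probability of at least one match is 1 − 0.0191 = 0.9809.

0.9809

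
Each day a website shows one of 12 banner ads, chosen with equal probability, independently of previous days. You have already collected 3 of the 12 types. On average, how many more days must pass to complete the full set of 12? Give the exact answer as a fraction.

7129/210

Starting from 3 distinct types, each trial gives a new one with probability (12−i)/12 when i types are held, so the wait for the next new type is 12/(12−i).
E = 12/9 + 12/8 + 12/7 + 12/6 + 12/5 + 12/4 + 12/3 + 12/2 + 12/1 = 7129/210.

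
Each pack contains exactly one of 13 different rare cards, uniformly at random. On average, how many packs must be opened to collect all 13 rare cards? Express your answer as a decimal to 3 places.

After i distinct types are collected, each trial gives a new one with probability (13−i)/13, so the expected wait for the next new type is 13/(13−i).
E = 13/13 + 13/12 + 13/11 + 13/10 + 13/9 + 13/8 + 13/7 + 13/6 + 13/5 + 13/4 + 13/3 + 13/2 + 13/1 = 1145993/27720 ≈ 41.342.

41.342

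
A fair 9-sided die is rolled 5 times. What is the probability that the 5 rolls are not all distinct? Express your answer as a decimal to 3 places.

0.744

P(all 5 different) = 9/9 · 8/9 · ··· · 5/9 ≈ 0.256.
P(at least two equal) = 1 − 0.256 = 0.744.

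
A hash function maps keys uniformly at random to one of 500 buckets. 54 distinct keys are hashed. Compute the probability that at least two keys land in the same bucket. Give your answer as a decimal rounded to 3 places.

0.949

It's easier to compute the probability that all 54 are distinct.
P(all distinct) = 500/500 · 499/500 · ··· · 447/500 ≈ 0.051.
So the probability of at least one match is 1 − 0.051 = 0.949.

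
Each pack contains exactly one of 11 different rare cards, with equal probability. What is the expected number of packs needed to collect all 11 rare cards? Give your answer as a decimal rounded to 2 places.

After i distinct types are collected, each trial gives a new one with probability (11−i)/11, so the expected wait for the next new type is 11/(11−i).
E = 11/11 + 11/10 + 11/9 + 11/8 + 11/7 + 11/6 + 11/5 + 11/4 + 11/3 + 11/2 + 11/1 = 83711/2520 ≈ 33.22.

33.22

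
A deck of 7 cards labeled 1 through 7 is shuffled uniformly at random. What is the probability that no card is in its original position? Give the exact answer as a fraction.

103/280

This is the derangement probability: permutations of 7 with no fixed point.
D(7) = 7! · (1 − 1/1! + 1/2! − ··· + (−1)^7/7!) = 1854.
P = 1854/5040 = 103/280.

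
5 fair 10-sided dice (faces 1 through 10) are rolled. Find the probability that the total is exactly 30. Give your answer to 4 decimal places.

There are 10^5 = 100000 equally likely outcomes.
The number of ordered 5-tuples from {1,…,10} summing to 30 is 5631.
P(sum = 30) = 5631/100000 ≈ 0.0563.

0.0563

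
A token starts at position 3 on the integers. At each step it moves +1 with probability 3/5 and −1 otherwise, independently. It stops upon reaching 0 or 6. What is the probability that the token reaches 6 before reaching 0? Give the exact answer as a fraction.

27/35

Let r = q/p = (2/5)/(3/5) = 2/3. The recurrence P(i) = p·P(i+1) + q·P(i−1) with P(0)=0, P(6)=1 gives P(i) = (1 − r^i)/(1 − r^6).
P(3) = (1 − (2/3)^3) / (1 − (2/3)^6) = 27/35.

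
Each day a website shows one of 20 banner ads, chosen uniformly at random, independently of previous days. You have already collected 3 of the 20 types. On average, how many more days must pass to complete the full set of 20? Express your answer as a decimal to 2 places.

68.79

Starting from 3 distinct types, each trial gives a new one with probability (20−i)/20 when i types are held, so the wait for the next new type is 20/(20−i).
E = 20/17 + 20/16 + 20/15 + 20/14 + 20/13 + 20/12 + 20/11 + 20/10 + 20/9 + 20/8 + 20/7 + 20/6 + 20/5 + 20/4 + 20/3 + 20/2 + 20/1 = 42142223/612612 ≈ 68.79.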